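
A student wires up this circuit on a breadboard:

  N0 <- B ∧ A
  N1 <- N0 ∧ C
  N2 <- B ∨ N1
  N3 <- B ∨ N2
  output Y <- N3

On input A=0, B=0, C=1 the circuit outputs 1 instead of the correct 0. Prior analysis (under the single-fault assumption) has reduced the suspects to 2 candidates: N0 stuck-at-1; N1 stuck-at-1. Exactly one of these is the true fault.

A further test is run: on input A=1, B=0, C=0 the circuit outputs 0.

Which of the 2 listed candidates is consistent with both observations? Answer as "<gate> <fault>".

Evaluate each candidate on input A=1, B=0, C=0:
  N0 stuck-at-1: N0=1 [stuck-at-1], N1=0, N2=0, N3=0 → 0 — matches
  N1 stuck-at-1: N0=0, N1=1 [stuck-at-1], N2=1, N3=1 → 1 — eliminated
Only N0 stuck-at-1 reproduces the observed 0.

N0 stuck-at-1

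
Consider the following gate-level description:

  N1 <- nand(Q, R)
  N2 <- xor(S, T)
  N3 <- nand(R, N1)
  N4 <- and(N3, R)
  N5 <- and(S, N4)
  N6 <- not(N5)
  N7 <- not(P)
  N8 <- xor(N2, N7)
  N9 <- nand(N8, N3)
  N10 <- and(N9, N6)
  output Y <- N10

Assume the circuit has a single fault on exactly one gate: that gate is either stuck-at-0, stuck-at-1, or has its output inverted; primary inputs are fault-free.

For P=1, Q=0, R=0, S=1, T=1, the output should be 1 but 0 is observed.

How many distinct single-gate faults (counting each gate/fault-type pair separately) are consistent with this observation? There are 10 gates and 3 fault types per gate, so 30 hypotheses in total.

16

Fault-free: N1=1, N2=0, N3=1, N4=0, N5=0, N6=1, N7=0, N8=0, N9=1, N10=1 → 1. Observed 0.
  N1: none of the 3 fault types match ✗
  N2: stuck-at-1, inverted output ✓; others ✗
  N3: none of the 3 fault types match ✗
  N4: stuck-at-1, inverted output ✓; others ✗
  N5: stuck-at-1, inverted output ✓; others ✗
  N6: stuck-at-0, inverted output ✓; others ✗
  N7: stuck-at-1, inverted output ✓; others ✗
  N8: stuck-at-1, inverted output ✓; others ✗
  N9: stuck-at-0, inverted output ✓; others ✗
  N10: stuck-at-0, inverted output ✓; others ✗
Consistent faults: {N2 stuck-at-1, N2 inverted output, N4 stuck-at-1, N4 inverted output, N5 stuck-at-1, N5 inverted output, N6 stuck-at-0, N6 inverted output, N7 stuck-at-1, N7 inverted output, N8 stuck-at-1, N8 inverted output, N9 stuck-at-0, N9 inverted output, N10 stuck-at-0, N10 inverted output} — 16 in all.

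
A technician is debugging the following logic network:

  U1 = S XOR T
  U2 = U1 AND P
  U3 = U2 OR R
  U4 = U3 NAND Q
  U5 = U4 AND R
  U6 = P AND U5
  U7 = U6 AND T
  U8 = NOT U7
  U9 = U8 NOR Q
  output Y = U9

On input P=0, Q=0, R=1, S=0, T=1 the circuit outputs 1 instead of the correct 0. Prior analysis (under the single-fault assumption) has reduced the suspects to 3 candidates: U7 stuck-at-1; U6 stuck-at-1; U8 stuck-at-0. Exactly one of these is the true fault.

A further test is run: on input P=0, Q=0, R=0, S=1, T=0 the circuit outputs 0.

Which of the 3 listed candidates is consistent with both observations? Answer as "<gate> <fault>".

U6 stuck-at-1

Evaluate each candidate on input P=0, Q=0, R=0, S=1, T=0:
  U7 stuck-at-1: U1=1, U2=0, U3=0, U4=1, U5=0, U6=0, U7=1 [stuck-at-1], U8=0, U9=1 → 1 — eliminated
  U6 stuck-at-1: U1=1, U2=0, U3=0, U4=1, U5=0, U6=1 [stuck-at-1], U7=0, U8=1, U9=0 → 0 — matches
  U8 stuck-at-0: U1=1, U2=0, U3=0, U4=1, U5=0, U6=0, U7=0, U8=0 [stuck-at-0], U9=1 → 1 — eliminated
Only U6 stuck-at-1 reproduces the observed 0.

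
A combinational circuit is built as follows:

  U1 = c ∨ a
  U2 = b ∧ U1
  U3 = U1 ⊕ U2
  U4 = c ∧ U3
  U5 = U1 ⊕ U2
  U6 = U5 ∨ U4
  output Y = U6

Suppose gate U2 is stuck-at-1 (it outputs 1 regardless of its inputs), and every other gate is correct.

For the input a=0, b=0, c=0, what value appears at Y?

1

Propagate with U2 forced: U1=0, U2=1 [stuck-at-1], U3=1, U4=0, U5=1, U6=1.
So Y = 1. (Without the fault it would be 0.)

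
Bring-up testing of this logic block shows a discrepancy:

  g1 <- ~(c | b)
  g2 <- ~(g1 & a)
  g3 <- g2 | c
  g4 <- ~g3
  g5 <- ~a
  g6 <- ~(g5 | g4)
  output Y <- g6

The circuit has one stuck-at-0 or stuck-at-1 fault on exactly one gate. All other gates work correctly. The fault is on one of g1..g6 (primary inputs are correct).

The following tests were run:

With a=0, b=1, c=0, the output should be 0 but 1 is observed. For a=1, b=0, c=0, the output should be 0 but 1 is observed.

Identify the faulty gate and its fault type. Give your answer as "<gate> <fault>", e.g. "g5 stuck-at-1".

g6 stuck-at-1

Fault-free values for test 1 (a=0, b=1, c=0): g1=0, g2=1, g3=1, g4=0, g5=1, g6=0, giving Y=0. Observed 1.
Test 1: faults giving observed 1 are {g5 stuck-at-0, g6 stuck-at-1}.
Test 2 (a=1, b=0, c=0): fault-free g1=1, g2=0, g3=0, g4=1, g5=0, g6=0 → 0; observed 1. Eliminates g5 stuck-at-0.
Only g6 stuck-at-1 is consistent with every test.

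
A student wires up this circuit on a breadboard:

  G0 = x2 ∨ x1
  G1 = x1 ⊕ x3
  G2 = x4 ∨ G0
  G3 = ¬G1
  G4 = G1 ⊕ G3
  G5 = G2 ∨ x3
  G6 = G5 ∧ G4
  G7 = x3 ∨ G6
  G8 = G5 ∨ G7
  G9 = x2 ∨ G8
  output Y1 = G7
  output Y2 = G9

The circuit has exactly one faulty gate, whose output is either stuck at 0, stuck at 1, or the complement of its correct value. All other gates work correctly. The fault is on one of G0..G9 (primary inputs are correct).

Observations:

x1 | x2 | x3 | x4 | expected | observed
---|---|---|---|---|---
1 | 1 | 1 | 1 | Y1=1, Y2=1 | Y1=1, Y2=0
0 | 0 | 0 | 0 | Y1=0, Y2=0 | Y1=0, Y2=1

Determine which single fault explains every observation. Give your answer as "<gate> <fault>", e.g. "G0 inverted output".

G9 inverted output

Fault-free values for test 1 (x1=1, x2=1, x3=1, x4=1): G0=1, G1=0, G2=1, G3=1, G4=1, G5=1, G6=1, G7=1, G8=1, G9=1, giving Y1=1, Y2=1. Observed Y1=1, Y2=0.
Test 1: faults giving observed Y1=1, Y2=0 are {G9 stuck-at-0, G9 inverted output}.
Test 2 (x1=0, x2=0, x3=0, x4=0): fault-free G0=0, G1=0, G2=0, G3=1, G4=1, G5=0, G6=0, G7=0, G8=0, G9=0 → Y1=0, Y2=0; observed Y1=0, Y2=1. Eliminates G9 stuck-at-0.
Only G9 inverted output is consistent with every test.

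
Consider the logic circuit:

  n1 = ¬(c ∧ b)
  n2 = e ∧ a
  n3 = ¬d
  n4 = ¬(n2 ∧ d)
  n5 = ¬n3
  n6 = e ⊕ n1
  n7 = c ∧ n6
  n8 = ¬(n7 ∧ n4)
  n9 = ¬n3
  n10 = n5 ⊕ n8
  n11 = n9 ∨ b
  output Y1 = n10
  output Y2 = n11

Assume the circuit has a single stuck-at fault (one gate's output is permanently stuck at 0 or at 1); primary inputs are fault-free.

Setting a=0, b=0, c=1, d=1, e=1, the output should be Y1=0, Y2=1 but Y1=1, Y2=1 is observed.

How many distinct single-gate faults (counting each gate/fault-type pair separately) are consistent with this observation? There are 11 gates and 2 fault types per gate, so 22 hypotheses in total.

Fault-free: n1=1, n2=0, n3=0, n4=1, n5=1, n6=0, n7=0, n8=1, n9=1, n10=0, n11=1 → Y1=0, Y2=1. Observed Y1=1, Y2=1.
  n1: stuck-at-0 ✓; others ✗
  n2: none of the 2 fault types match ✗
  n3: none of the 2 fault types match ✗
  n4: none of the 2 fault types match ✗
  n5: stuck-at-0 ✓; others ✗
  n6: stuck-at-1 ✓; others ✗
  n7: stuck-at-1 ✓; others ✗
  n8: stuck-at-0 ✓; others ✗
  n9: none of the 2 fault types match ✗
  n10: stuck-at-1 ✓; others ✗
  n11: none of the 2 fault types match ✗
Consistent faults: {n1 stuck-at-0, n5 stuck-at-0, n6 stuck-at-1, n7 stuck-at-1, n8 stuck-at-0, n10 stuck-at-1} — 6 in all.

6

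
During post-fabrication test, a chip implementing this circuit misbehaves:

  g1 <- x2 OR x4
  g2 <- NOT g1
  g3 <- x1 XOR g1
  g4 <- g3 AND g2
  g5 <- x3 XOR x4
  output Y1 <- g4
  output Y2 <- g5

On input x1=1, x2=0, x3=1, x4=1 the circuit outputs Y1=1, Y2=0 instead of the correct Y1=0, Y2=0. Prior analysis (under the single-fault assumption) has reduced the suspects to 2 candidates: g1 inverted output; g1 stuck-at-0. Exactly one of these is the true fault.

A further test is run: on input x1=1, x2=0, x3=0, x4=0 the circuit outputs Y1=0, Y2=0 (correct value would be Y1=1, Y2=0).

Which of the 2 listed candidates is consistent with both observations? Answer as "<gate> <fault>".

g1 inverted output

Evaluate each candidate on input x1=1, x2=0, x3=0, x4=0:
  g1 inverted output: g1=1 [inverted output], g2=0, g3=0, g4=0, g5=0 → Y1=0, Y2=0 — matches
  g1 stuck-at-0: g1=0 [stuck-at-0], g2=1, g3=1, g4=1, g5=0 → Y1=1, Y2=0 — eliminated
Only g1 inverted output reproduces the observed Y1=0, Y2=0.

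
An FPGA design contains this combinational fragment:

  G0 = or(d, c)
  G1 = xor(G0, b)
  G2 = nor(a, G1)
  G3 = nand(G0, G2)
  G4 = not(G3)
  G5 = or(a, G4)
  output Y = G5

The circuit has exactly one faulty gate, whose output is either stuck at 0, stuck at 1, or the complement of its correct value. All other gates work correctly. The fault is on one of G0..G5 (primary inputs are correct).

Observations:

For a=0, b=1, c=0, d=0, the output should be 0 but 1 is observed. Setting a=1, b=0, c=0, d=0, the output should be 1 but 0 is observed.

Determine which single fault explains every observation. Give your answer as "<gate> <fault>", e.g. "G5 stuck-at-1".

G5 inverted output

Fault-free values for test 1 (a=0, b=1, c=0, d=0): G0=0, G1=1, G2=0, G3=1, G4=0, G5=0, giving Y=0. Observed 1.
Test 1: faults giving observed 1 are {G0 stuck-at-1, G0 inverted output, G3 stuck-at-0, G3 inverted output, G4 stuck-at-1, G4 inverted output, G5 stuck-at-1, G5 inverted output}.
Test 2 (a=1, b=0, c=0, d=0): fault-free G0=0, G1=0, G2=0, G3=1, G4=0, G5=1 → 1; observed 0. Eliminates G0 stuck-at-1, G0 inverted output, G3 stuck-at-0, G3 inverted output, G4 stuck-at-1, G4 inverted output, G5 stuck-at-1.
Only G5 inverted output is consistent with every test.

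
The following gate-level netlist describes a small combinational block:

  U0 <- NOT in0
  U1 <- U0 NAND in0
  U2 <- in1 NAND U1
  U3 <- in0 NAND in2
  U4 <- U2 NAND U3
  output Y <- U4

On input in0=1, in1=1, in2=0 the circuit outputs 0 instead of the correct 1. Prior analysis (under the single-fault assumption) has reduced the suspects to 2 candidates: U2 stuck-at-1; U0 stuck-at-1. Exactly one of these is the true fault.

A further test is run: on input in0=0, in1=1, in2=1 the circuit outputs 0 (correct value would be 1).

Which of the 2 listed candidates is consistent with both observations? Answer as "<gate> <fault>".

Evaluate each candidate on input in0=0, in1=1, in2=1:
  U2 stuck-at-1: U0=1, U1=1, U2=1 [stuck-at-1], U3=1, U4=0 → 0 — matches
  U0 stuck-at-1: U0=1 [stuck-at-1], U1=1, U2=0, U3=1, U4=1 → 1 — eliminated
Only U2 stuck-at-1 reproduces the observed 0.

U2 stuck-at-1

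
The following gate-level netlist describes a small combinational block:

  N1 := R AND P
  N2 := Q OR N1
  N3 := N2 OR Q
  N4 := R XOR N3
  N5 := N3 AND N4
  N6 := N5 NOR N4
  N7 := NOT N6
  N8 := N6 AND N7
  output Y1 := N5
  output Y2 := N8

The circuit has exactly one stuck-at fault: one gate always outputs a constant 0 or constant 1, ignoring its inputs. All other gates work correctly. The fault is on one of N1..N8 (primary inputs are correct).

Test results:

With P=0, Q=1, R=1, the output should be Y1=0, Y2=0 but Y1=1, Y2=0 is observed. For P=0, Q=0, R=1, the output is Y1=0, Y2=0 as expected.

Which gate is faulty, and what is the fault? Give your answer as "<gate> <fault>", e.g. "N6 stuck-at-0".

Fault-free values for test 1 (P=0, Q=1, R=1): N1=0, N2=1, N3=1, N4=0, N5=0, N6=1, N7=0, N8=0, giving Y1=0, Y2=0. Observed Y1=1, Y2=0.
Test 1: faults giving observed Y1=1, Y2=0 are {N4 stuck-at-1, N5 stuck-at-1}.
Test 2 (P=0, Q=0, R=1): fault-free N1=0, N2=0, N3=0, N4=1, N5=0, N6=0, N7=1, N8=0 → Y1=0, Y2=0; observed Y1=0, Y2=0. Eliminates N5 stuck-at-1.
Only N4 stuck-at-1 is consistent with every test.

N4 stuck-at-1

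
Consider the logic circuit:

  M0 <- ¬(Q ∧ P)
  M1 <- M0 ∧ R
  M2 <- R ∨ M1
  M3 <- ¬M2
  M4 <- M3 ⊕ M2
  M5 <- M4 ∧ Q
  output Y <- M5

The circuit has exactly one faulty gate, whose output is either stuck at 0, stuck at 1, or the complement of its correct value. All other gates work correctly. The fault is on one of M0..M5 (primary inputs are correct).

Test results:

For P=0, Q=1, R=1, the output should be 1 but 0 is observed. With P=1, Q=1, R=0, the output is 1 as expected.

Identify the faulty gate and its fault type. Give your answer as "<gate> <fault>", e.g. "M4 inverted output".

Fault-free values for test 1 (P=0, Q=1, R=1): M0=1, M1=1, M2=1, M3=0, M4=1, M5=1, giving Y=1. Observed 0.
Test 1: faults giving observed 0 are {M3 stuck-at-1, M3 inverted output, M4 stuck-at-0, M4 inverted output, M5 stuck-at-0, M5 inverted output}.
Test 2 (P=1, Q=1, R=0): fault-free M0=0, M1=0, M2=0, M3=1, M4=1, M5=1 → 1; observed 1. Eliminates M3 inverted output, M4 stuck-at-0, M4 inverted output, M5 stuck-at-0, M5 inverted output.
Only M3 stuck-at-1 is consistent with every test.

M3 stuck-at-1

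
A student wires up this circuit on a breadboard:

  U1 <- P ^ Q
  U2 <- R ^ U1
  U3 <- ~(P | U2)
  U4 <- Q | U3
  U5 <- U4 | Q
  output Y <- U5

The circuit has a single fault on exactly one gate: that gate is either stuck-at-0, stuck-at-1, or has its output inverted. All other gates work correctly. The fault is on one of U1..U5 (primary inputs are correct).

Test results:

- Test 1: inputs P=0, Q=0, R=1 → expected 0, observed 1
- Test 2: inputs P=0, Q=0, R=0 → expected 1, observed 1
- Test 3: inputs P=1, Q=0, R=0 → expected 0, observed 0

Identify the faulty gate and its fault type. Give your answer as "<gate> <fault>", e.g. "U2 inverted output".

U2 stuck-at-0

Fault-free values for test 1 (P=0, Q=0, R=1): U1=0, U2=1, U3=0, U4=0, U5=0, giving Y=0. Observed 1.
Test 1: faults giving observed 1 are {U1 stuck-at-1, U1 inverted output, U2 stuck-at-0, U2 inverted output, U3 stuck-at-1, U3 inverted output, U4 stuck-at-1, U4 inverted output, U5 stuck-at-1, U5 inverted output}.
Test 2 (P=0, Q=0, R=0): fault-free U1=0, U2=0, U3=1, U4=1, U5=1 → 1; observed 1. Eliminates U1 stuck-at-1, U1 inverted output, U2 inverted output, U3 inverted output, U4 inverted output, U5 inverted output.
Test 3 (P=1, Q=0, R=0): fault-free U1=1, U2=1, U3=0, U4=0, U5=0 → 0; observed 0. Eliminates U3 stuck-at-1, U4 stuck-at-1, U5 stuck-at-1.
Only U2 stuck-at-0 is consistent with every test.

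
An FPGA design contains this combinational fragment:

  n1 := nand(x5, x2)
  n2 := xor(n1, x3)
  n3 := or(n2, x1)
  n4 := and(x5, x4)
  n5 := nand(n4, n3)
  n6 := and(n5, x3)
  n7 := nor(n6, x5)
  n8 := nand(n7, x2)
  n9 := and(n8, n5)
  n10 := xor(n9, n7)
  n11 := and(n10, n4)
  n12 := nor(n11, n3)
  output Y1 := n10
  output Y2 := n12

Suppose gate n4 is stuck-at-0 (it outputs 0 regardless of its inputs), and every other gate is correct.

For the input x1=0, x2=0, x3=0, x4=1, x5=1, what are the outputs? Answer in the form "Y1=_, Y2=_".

Y1=1, Y2=0

Propagate with n4 forced: n1=1, n2=1, n3=1, n4=0 [stuck-at-0], n5=1, n6=0, n7=0, n8=1, n9=1, n10=1, n11=0, n12=0.
So the outputs are Y1=1, Y2=0. (Without the fault they would be Y1=0, Y2=0.)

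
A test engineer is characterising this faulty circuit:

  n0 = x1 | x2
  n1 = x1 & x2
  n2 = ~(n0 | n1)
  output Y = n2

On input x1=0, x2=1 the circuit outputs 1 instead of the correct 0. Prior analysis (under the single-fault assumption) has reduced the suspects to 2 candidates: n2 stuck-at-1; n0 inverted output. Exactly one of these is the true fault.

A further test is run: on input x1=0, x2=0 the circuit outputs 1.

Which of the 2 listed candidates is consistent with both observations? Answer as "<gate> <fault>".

n2 stuck-at-1

Evaluate each candidate on input x1=0, x2=0:
  n2 stuck-at-1: n0=0, n1=0, n2=1 [stuck-at-1] → 1 — matches
  n0 inverted output: n0=1 [inverted output], n1=0, n2=0 → 0 — eliminated
Only n2 stuck-at-1 reproduces the observed 1.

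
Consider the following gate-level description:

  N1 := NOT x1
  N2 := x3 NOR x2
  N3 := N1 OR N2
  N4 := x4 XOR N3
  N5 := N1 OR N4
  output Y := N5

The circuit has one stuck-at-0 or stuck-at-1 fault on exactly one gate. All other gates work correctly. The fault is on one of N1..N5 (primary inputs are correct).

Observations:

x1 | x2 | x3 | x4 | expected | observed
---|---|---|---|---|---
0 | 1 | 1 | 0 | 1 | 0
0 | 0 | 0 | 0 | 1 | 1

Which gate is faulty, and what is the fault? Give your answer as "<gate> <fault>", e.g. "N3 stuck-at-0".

Fault-free values for test 1 (x1=0, x2=1, x3=1, x4=0): N1=1, N2=0, N3=1, N4=1, N5=1, giving Y=1. Observed 0.
Test 1: faults giving observed 0 are {N1 stuck-at-0, N5 stuck-at-0}.
Test 2 (x1=0, x2=0, x3=0, x4=0): fault-free N1=1, N2=1, N3=1, N4=1, N5=1 → 1; observed 1. Eliminates N5 stuck-at-0.
Only N1 stuck-at-0 is consistent with every test.

N1 stuck-at-0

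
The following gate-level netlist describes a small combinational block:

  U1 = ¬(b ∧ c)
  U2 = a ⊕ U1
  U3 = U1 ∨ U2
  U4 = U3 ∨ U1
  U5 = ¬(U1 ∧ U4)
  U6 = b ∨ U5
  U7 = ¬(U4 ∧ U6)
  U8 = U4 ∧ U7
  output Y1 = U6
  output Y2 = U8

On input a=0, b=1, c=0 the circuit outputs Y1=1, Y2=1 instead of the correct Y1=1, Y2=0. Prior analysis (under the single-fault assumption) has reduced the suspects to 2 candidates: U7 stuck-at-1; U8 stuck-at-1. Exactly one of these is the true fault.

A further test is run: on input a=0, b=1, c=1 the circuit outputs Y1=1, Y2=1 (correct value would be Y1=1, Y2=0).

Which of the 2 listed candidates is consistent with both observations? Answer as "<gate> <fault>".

Evaluate each candidate on input a=0, b=1, c=1:
  U7 stuck-at-1: U1=0, U2=0, U3=0, U4=0, U5=1, U6=1, U7=1 [stuck-at-1], U8=0 → Y1=1, Y2=0 — eliminated
  U8 stuck-at-1: U1=0, U2=0, U3=0, U4=0, U5=1, U6=1, U7=1, U8=1 [stuck-at-1] → Y1=1, Y2=1 — matches
Only U8 stuck-at-1 reproduces the observed Y1=1, Y2=1.

U8 stuck-at-1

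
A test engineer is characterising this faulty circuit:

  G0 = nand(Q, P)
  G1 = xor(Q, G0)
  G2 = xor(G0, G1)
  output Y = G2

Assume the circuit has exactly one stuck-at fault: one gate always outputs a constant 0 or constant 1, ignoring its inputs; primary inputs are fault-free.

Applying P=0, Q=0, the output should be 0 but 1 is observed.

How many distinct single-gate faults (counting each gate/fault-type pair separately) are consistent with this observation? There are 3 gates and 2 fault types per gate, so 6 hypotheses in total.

Fault-free: G0=1, G1=1, G2=0 → 0. Observed 1.
  G0 stuck-at-0: output 0 ✗
  G0 stuck-at-1: output 0 ✗
  G1 stuck-at-0: output 1 ✓
  G1 stuck-at-1: output 0 ✗
  G2 stuck-at-0: output 0 ✗
  G2 stuck-at-1: output 1 ✓
Consistent faults: {G1 stuck-at-0, G2 stuck-at-1} — 2 in all.

2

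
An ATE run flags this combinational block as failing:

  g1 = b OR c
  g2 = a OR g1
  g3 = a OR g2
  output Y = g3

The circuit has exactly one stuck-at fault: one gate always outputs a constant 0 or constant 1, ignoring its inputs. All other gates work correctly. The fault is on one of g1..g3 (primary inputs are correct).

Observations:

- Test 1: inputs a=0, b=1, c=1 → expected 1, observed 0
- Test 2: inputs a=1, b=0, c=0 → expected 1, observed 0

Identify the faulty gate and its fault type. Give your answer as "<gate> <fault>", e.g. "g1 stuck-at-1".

g3 stuck-at-0

Fault-free values for test 1 (a=0, b=1, c=1): g1=1, g2=1, g3=1, giving Y=1. Observed 0.
Test 1: faults giving observed 0 are {g1 stuck-at-0, g2 stuck-at-0, g3 stuck-at-0}.
Test 2 (a=1, b=0, c=0): fault-free g1=0, g2=1, g3=1 → 1; observed 0. Eliminates g1 stuck-at-0, g2 stuck-at-0.
Only g3 stuck-at-0 is consistent with every test.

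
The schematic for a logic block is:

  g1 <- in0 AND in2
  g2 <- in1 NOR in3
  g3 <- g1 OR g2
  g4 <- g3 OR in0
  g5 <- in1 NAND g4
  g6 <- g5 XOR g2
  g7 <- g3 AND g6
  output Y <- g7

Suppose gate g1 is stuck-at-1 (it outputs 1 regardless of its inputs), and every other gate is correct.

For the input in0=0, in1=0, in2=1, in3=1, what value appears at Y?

Propagate with g1 forced: g1=1 [stuck-at-1], g2=0, g3=1, g4=1, g5=1, g6=1, g7=1.
So Y = 1. (Without the fault it would be 0.)

1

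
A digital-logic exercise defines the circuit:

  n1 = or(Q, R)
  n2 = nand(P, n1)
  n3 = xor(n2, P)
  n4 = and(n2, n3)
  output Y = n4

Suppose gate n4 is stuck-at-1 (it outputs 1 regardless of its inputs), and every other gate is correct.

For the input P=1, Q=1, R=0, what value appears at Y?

1

Propagate with n4 forced: n1=1, n2=0, n3=1, n4=1 [stuck-at-1].
So Y = 1. (Without the fault it would be 0.)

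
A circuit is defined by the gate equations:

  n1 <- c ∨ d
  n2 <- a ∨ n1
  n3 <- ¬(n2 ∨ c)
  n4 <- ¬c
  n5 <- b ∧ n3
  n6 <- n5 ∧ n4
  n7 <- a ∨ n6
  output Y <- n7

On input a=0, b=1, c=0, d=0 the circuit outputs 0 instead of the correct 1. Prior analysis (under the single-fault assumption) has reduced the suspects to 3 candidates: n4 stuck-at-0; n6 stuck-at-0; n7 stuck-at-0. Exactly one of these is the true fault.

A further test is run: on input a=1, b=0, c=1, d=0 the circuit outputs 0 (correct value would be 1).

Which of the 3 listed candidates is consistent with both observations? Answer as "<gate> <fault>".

n7 stuck-at-0

Evaluate each candidate on input a=1, b=0, c=1, d=0:
  n4 stuck-at-0: n1=1, n2=1, n3=0, n4=0 [stuck-at-0], n5=0, n6=0, n7=1 → 1 — eliminated
  n6 stuck-at-0: n1=1, n2=1, n3=0, n4=0, n5=0, n6=0 [stuck-at-0], n7=1 → 1 — eliminated
  n7 stuck-at-0: n1=1, n2=1, n3=0, n4=0, n5=0, n6=0, n7=0 [stuck-at-0] → 0 — matches
Only n7 stuck-at-0 reproduces the observed 0.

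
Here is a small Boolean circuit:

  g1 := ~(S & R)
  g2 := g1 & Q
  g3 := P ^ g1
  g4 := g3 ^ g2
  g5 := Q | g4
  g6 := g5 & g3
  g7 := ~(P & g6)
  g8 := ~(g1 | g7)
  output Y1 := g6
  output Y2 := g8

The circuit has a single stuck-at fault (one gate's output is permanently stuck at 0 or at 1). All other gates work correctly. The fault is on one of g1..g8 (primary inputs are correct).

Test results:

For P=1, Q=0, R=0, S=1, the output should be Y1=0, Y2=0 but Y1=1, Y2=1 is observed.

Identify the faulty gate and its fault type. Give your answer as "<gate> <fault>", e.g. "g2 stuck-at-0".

g1 stuck-at-0

Fault-free values for test 1 (P=1, Q=0, R=0, S=1): g1=1, g2=0, g3=0, g4=0, g5=0, g6=0, g7=1, g8=0, giving Y1=0, Y2=0. Observed Y1=1, Y2=1.
Test 1: faults giving observed Y1=1, Y2=1 are {g1 stuck-at-0}.
Only g1 stuck-at-0 is consistent with every test.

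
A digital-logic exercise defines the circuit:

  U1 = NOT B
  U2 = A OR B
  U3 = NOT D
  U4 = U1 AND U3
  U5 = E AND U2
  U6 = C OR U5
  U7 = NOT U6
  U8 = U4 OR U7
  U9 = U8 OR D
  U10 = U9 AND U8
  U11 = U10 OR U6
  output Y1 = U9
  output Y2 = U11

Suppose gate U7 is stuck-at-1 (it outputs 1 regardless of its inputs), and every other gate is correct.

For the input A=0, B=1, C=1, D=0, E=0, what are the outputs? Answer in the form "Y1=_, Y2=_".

Y1=1, Y2=1

Propagate with U7 forced: U1=0, U2=1, U3=1, U4=0, U5=0, U6=1, U7=1 [stuck-at-1], U8=1, U9=1, U10=1, U11=1.
So the outputs are Y1=1, Y2=1. (Without the fault they would be Y1=0, Y2=1.)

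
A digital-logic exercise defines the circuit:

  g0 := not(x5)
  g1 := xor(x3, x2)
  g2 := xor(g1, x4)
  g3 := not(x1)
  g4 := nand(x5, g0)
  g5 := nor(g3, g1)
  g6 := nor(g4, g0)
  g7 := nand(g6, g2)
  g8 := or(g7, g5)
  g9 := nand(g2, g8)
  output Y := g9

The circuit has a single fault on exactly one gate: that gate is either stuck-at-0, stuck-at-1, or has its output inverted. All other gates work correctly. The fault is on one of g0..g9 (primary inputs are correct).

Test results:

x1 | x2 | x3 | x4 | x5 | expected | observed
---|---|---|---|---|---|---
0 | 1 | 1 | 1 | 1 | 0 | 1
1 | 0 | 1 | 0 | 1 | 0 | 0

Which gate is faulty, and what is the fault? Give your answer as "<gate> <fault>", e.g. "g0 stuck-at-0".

g1 stuck-at-1

Fault-free values for test 1 (x1=0, x2=1, x3=1, x4=1, x5=1): g0=0, g1=0, g2=1, g3=1, g4=1, g5=0, g6=0, g7=1, g8=1, g9=0, giving Y=0. Observed 1.
Test 1: faults giving observed 1 are {g1 stuck-at-1, g1 inverted output, g2 stuck-at-0, g2 inverted output, g4 stuck-at-0, g4 inverted output, g6 stuck-at-1, g6 inverted output, g7 stuck-at-0, g7 inverted output, g8 stuck-at-0, g8 inverted output, g9 stuck-at-1, g9 inverted output}.
Test 2 (x1=1, x2=0, x3=1, x4=0, x5=1): fault-free g0=0, g1=1, g2=1, g3=0, g4=1, g5=0, g6=0, g7=1, g8=1, g9=0 → 0; observed 0. Eliminates g1 inverted output, g2 stuck-at-0, g2 inverted output, g4 stuck-at-0, g4 inverted output, g6 stuck-at-1, g6 inverted output, g7 stuck-at-0, g7 inverted output, g8 stuck-at-0, g8 inverted output, g9 stuck-at-1, g9 inverted output.
Only g1 stuck-at-1 is consistent with every test.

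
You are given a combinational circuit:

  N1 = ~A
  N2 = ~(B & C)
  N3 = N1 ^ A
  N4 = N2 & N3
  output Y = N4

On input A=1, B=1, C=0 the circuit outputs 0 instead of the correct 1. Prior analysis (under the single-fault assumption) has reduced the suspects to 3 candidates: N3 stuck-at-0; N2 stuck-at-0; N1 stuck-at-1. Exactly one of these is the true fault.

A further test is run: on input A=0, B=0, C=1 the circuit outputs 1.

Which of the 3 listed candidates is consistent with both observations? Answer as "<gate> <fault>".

N1 stuck-at-1

Evaluate each candidate on input A=0, B=0, C=1:
  N3 stuck-at-0: N1=1, N2=1, N3=0 [stuck-at-0], N4=0 → 0 — eliminated
  N2 stuck-at-0: N1=1, N2=0 [stuck-at-0], N3=1, N4=0 → 0 — eliminated
  N1 stuck-at-1: N1=1 [stuck-at-1], N2=1, N3=1, N4=1 → 1 — matches
Only N1 stuck-at-1 reproduces the observed 1.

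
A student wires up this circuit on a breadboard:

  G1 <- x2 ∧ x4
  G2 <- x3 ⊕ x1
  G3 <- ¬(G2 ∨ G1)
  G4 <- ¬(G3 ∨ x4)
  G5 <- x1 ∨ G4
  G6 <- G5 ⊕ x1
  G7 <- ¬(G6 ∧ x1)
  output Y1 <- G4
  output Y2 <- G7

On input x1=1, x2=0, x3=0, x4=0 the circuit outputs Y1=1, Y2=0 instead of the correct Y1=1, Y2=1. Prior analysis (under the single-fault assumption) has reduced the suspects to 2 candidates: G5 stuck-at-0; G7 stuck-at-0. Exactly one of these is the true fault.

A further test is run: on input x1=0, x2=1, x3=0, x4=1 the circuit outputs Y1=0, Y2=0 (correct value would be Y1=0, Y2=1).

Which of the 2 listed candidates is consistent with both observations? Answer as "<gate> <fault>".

G7 stuck-at-0

Evaluate each candidate on input x1=0, x2=1, x3=0, x4=1:
  G5 stuck-at-0: G1=1, G2=0, G3=0, G4=0, G5=0 [stuck-at-0], G6=0, G7=1 → Y1=0, Y2=1 — eliminated
  G7 stuck-at-0: G1=1, G2=0, G3=0, G4=0, G5=0, G6=0, G7=0 [stuck-at-0] → Y1=0, Y2=0 — matches
Only G7 stuck-at-0 reproduces the observed Y1=0, Y2=0.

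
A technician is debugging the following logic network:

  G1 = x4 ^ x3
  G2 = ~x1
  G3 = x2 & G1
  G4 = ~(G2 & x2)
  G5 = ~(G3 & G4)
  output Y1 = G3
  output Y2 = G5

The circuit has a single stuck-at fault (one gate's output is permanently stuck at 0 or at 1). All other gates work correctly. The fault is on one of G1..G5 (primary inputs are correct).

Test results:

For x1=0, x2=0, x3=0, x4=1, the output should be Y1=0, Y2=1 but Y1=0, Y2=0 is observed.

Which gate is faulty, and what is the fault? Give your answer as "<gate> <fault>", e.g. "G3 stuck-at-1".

G5 stuck-at-0

Fault-free values for test 1 (x1=0, x2=0, x3=0, x4=1): G1=1, G2=1, G3=0, G4=1, G5=1, giving Y1=0, Y2=1. Observed Y1=0, Y2=0.
Test 1: faults giving observed Y1=0, Y2=0 are {G5 stuck-at-0}.
Only G5 stuck-at-0 is consistent with every test.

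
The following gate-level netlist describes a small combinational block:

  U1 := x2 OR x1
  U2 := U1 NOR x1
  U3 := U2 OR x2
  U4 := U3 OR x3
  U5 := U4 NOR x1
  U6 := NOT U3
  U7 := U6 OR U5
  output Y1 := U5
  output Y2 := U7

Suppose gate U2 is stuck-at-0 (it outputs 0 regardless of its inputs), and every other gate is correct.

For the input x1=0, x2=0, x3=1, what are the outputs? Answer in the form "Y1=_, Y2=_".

Y1=0, Y2=1

Propagate with U2 forced: U1=0, U2=0 [stuck-at-0], U3=0, U4=1, U5=0, U6=1, U7=1.
So the outputs are Y1=0, Y2=1. (Without the fault they would be Y1=0, Y2=0.)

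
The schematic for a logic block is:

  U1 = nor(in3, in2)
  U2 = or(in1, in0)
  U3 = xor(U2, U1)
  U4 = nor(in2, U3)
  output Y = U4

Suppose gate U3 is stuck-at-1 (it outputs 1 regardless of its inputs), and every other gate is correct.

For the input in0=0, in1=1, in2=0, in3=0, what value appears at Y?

Propagate with U3 forced: U1=1, U2=1, U3=1 [stuck-at-1], U4=0.
So Y = 0. (Without the fault it would be 1.)

0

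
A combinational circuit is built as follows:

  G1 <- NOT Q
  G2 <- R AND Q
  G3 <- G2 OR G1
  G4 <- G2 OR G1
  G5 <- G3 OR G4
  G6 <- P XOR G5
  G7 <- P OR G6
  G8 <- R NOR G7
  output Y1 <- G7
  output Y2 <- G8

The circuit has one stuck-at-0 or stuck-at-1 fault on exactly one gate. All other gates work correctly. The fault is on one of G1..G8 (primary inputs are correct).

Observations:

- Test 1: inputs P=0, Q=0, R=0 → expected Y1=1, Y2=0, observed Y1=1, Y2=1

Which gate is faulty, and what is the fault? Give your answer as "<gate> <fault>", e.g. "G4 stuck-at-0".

Fault-free values for test 1 (P=0, Q=0, R=0): G1=1, G2=0, G3=1, G4=1, G5=1, G6=1, G7=1, G8=0, giving Y1=1, Y2=0. Observed Y1=1, Y2=1.
Test 1: faults giving observed Y1=1, Y2=1 are {G8 stuck-at-1}.
Only G8 stuck-at-1 is consistent with every test.

G8 stuck-at-1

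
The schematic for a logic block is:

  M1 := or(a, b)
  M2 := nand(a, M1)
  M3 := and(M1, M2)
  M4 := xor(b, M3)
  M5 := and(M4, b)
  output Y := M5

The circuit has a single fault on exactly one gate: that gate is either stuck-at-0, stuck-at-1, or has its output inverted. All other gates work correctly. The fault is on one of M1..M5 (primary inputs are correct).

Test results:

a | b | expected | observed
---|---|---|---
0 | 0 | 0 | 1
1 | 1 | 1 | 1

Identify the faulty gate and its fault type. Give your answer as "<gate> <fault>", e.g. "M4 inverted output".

Fault-free values for test 1 (a=0, b=0): M1=0, M2=1, M3=0, M4=0, M5=0, giving Y=0. Observed 1.
Test 1: faults giving observed 1 are {M5 stuck-at-1, M5 inverted output}.
Test 2 (a=1, b=1): fault-free M1=1, M2=0, M3=0, M4=1, M5=1 → 1; observed 1. Eliminates M5 inverted output.
Only M5 stuck-at-1 is consistent with every test.

M5 stuck-at-1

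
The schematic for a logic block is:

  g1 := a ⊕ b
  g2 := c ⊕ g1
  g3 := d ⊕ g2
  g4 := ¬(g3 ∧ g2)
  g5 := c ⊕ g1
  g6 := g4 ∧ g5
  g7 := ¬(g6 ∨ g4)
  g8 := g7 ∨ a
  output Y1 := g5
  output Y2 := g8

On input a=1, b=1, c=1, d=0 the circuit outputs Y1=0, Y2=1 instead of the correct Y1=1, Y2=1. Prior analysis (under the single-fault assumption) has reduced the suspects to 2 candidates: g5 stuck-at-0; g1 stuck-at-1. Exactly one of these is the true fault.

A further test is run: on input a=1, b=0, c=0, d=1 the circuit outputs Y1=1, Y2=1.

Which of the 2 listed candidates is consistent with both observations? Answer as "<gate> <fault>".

g1 stuck-at-1

Evaluate each candidate on input a=1, b=0, c=0, d=1:
  g5 stuck-at-0: g1=1, g2=1, g3=0, g4=1, g5=0 [stuck-at-0], g6=0, g7=0, g8=1 → Y1=0, Y2=1 — eliminated
  g1 stuck-at-1: g1=1 [stuck-at-1], g2=1, g3=0, g4=1, g5=1, g6=1, g7=0, g8=1 → Y1=1, Y2=1 — matches
Only g1 stuck-at-1 reproduces the observed Y1=1, Y2=1.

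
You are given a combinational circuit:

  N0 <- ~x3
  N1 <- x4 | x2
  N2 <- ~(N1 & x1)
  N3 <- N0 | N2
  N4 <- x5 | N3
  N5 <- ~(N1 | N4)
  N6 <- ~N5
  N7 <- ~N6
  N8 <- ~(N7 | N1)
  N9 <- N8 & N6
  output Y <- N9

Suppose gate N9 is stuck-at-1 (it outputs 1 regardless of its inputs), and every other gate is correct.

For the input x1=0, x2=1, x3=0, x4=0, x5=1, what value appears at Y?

Propagate with N9 forced: N0=1, N1=1, N2=1, N3=1, N4=1, N5=0, N6=1, N7=0, N8=0, N9=1 [stuck-at-1].
So Y = 1. (Without the fault it would be 0.)

1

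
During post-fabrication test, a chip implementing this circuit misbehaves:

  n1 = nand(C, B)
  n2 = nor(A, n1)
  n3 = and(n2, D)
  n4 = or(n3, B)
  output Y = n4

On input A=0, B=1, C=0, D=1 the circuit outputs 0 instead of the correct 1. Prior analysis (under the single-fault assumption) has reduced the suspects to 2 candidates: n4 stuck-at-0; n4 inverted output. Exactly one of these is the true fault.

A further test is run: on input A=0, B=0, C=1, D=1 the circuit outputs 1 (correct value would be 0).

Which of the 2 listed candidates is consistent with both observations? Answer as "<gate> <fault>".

Evaluate each candidate on input A=0, B=0, C=1, D=1:
  n4 stuck-at-0: n1=1, n2=0, n3=0, n4=0 [stuck-at-0] → 0 — eliminated
  n4 inverted output: n1=1, n2=0, n3=0, n4=1 [inverted output] → 1 — matches
Only n4 inverted output reproduces the observed 1.

n4 inverted output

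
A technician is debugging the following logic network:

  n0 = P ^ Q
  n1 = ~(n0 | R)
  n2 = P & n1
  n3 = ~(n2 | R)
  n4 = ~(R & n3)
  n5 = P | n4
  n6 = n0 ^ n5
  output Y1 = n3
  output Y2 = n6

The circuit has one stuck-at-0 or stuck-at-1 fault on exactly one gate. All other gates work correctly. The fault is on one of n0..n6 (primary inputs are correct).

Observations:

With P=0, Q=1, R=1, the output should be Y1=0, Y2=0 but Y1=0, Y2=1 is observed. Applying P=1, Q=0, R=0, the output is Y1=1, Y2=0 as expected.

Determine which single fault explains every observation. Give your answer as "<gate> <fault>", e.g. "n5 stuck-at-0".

Fault-free values for test 1 (P=0, Q=1, R=1): n0=1, n1=0, n2=0, n3=0, n4=1, n5=1, n6=0, giving Y1=0, Y2=0. Observed Y1=0, Y2=1.
Test 1: faults giving observed Y1=0, Y2=1 are {n0 stuck-at-0, n4 stuck-at-0, n5 stuck-at-0, n6 stuck-at-1}.
Test 2 (P=1, Q=0, R=0): fault-free n0=1, n1=0, n2=0, n3=1, n4=1, n5=1, n6=0 → Y1=1, Y2=0; observed Y1=1, Y2=0. Eliminates n0 stuck-at-0, n5 stuck-at-0, n6 stuck-at-1.
Only n4 stuck-at-0 is consistent with every test.

n4 stuck-at-0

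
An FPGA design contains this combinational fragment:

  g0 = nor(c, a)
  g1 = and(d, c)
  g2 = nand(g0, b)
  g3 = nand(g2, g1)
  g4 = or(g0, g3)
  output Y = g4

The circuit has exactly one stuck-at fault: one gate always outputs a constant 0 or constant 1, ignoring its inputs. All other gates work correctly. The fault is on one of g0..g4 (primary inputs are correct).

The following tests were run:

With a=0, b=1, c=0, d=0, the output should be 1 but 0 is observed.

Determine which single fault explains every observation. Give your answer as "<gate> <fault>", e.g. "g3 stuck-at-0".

Fault-free values for test 1 (a=0, b=1, c=0, d=0): g0=1, g1=0, g2=0, g3=1, g4=1, giving Y=1. Observed 0.
Test 1: faults giving observed 0 are {g4 stuck-at-0}.
Only g4 stuck-at-0 is consistent with every test.

g4 stuck-at-0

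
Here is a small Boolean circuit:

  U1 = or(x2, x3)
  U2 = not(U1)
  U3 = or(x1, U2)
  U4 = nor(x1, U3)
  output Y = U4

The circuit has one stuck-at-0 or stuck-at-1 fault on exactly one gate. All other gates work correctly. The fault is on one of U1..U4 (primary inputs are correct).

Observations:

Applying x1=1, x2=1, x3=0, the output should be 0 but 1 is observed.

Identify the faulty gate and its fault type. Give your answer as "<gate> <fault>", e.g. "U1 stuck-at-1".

Fault-free values for test 1 (x1=1, x2=1, x3=0): U1=1, U2=0, U3=1, U4=0, giving Y=0. Observed 1.
Test 1: faults giving observed 1 are {U4 stuck-at-1}.
Only U4 stuck-at-1 is consistent with every test.

U4 stuck-at-1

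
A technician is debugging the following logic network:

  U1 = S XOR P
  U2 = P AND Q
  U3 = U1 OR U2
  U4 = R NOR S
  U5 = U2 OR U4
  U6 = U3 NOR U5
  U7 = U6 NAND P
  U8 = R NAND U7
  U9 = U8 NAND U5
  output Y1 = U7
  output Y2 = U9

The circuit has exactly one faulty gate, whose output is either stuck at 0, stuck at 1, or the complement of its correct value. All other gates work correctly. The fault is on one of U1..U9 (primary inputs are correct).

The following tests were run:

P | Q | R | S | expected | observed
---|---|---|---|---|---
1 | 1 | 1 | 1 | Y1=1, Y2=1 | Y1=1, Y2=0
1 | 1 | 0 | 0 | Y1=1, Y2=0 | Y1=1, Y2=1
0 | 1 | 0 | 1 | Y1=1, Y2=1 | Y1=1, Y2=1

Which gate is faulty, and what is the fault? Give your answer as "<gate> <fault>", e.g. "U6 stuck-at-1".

Fault-free values for test 1 (P=1, Q=1, R=1, S=1): U1=0, U2=1, U3=1, U4=0, U5=1, U6=0, U7=1, U8=0, U9=1, giving Y1=1, Y2=1. Observed Y1=1, Y2=0.
Test 1: faults giving observed Y1=1, Y2=0 are {U8 stuck-at-1, U8 inverted output, U9 stuck-at-0, U9 inverted output}.
Test 2 (P=1, Q=1, R=0, S=0): fault-free U1=1, U2=1, U3=1, U4=1, U5=1, U6=0, U7=1, U8=1, U9=0 → Y1=1, Y2=0; observed Y1=1, Y2=1. Eliminates U8 stuck-at-1, U9 stuck-at-0.
Test 3 (P=0, Q=1, R=0, S=1): fault-free U1=1, U2=0, U3=1, U4=0, U5=0, U6=0, U7=1, U8=1, U9=1 → Y1=1, Y2=1; observed Y1=1, Y2=1. Eliminates U9 inverted output.
Only U8 inverted output is consistent with every test.

U8 inverted output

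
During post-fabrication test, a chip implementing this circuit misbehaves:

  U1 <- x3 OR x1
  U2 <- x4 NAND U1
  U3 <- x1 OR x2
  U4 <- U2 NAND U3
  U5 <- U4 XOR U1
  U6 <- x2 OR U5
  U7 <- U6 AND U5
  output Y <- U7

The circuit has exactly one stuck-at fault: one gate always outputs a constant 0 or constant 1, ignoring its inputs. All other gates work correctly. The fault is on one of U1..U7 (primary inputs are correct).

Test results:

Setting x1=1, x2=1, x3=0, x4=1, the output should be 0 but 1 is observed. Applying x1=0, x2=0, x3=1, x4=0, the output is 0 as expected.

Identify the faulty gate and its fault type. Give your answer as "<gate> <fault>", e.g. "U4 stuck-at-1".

Fault-free values for test 1 (x1=1, x2=1, x3=0, x4=1): U1=1, U2=0, U3=1, U4=1, U5=0, U6=1, U7=0, giving Y=0. Observed 1.
Test 1: faults giving observed 1 are {U2 stuck-at-1, U4 stuck-at-0, U5 stuck-at-1, U7 stuck-at-1}.
Test 2 (x1=0, x2=0, x3=1, x4=0): fault-free U1=1, U2=1, U3=0, U4=1, U5=0, U6=0, U7=0 → 0; observed 0. Eliminates U4 stuck-at-0, U5 stuck-at-1, U7 stuck-at-1.
Only U2 stuck-at-1 is consistent with every test.

U2 stuck-at-1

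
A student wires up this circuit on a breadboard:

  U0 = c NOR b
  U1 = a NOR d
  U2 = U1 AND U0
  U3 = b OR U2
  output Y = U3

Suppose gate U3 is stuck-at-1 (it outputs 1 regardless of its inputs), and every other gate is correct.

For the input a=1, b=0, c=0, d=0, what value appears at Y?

1

Propagate with U3 forced: U0=1, U1=0, U2=0, U3=1 [stuck-at-1].
So Y = 1. (Without the fault it would be 0.)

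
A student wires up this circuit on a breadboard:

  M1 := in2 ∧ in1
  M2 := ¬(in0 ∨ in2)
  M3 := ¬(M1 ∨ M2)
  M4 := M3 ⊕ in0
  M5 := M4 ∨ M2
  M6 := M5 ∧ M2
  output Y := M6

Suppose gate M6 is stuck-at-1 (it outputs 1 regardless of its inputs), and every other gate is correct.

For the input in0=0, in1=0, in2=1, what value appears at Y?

Propagate with M6 forced: M1=0, M2=0, M3=1, M4=1, M5=1, M6=1 [stuck-at-1].
So Y = 1. (Without the fault it would be 0.)

1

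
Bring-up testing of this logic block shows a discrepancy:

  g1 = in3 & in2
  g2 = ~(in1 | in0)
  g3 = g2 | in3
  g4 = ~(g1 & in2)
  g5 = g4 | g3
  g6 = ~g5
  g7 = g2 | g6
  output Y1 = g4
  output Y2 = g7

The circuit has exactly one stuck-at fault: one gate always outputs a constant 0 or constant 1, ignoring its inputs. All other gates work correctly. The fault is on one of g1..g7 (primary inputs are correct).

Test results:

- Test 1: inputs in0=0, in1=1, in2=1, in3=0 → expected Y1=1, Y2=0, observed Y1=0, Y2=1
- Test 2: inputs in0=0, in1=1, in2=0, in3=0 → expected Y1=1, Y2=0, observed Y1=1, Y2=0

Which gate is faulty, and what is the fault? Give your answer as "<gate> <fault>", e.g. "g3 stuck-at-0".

g1 stuck-at-1

Fault-free values for test 1 (in0=0, in1=1, in2=1, in3=0): g1=0, g2=0, g3=0, g4=1, g5=1, g6=0, g7=0, giving Y1=1, Y2=0. Observed Y1=0, Y2=1.
Test 1: faults giving observed Y1=0, Y2=1 are {g1 stuck-at-1, g4 stuck-at-0}.
Test 2 (in0=0, in1=1, in2=0, in3=0): fault-free g1=0, g2=0, g3=0, g4=1, g5=1, g6=0, g7=0 → Y1=1, Y2=0; observed Y1=1, Y2=0. Eliminates g4 stuck-at-0.
Only g1 stuck-at-1 is consistent with every test.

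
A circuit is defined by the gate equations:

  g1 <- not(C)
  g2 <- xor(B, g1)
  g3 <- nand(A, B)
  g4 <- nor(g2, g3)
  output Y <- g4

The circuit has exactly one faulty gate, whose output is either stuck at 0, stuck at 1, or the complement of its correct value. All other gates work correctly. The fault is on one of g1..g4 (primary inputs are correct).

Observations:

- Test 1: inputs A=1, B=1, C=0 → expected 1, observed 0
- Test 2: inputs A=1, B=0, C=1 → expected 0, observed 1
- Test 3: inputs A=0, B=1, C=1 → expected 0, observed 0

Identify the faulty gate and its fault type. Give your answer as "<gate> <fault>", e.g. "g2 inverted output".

Fault-free values for test 1 (A=1, B=1, C=0): g1=1, g2=0, g3=0, g4=1, giving Y=1. Observed 0.
Test 1: faults giving observed 0 are {g1 stuck-at-0, g1 inverted output, g2 stuck-at-1, g2 inverted output, g3 stuck-at-1, g3 inverted output, g4 stuck-at-0, g4 inverted output}.
Test 2 (A=1, B=0, C=1): fault-free g1=0, g2=0, g3=1, g4=0 → 0; observed 1. Eliminates g1 stuck-at-0, g1 inverted output, g2 stuck-at-1, g2 inverted output, g3 stuck-at-1, g4 stuck-at-0.
Test 3 (A=0, B=1, C=1): fault-free g1=0, g2=1, g3=1, g4=0 → 0; observed 0. Eliminates g4 inverted output.
Only g3 inverted output is consistent with every test.

g3 inverted output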